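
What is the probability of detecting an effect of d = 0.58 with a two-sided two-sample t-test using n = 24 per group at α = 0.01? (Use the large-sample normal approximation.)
Power ≈ 0.29

Power calculation (two-sample t-test, normal approximation):
z_β = d · √(n/2) - z_{α/2}
z_β = 0.58 · √(24/2) - 2.576
z_β = 0.58 · 3.464 - 2.576
z_β = -0.567

Power = Φ(z_β) = Φ(-0.567) ≈ 0.285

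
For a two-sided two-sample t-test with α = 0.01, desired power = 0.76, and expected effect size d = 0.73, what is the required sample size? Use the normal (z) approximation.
n = 41 per group

Sample size formula (two-sample t-test, normal approximation):
n = 2 · ((z_{α/2} + z_β) / d)²

z_{α/2} = 2.576 (for α = 0.01, two-sided)
z_β = 0.706 (for power = 0.76)
d = 0.73

n = 2 · ((2.576 + 0.706) / 0.73)²
n = 2 · (4.496)²
n ≈ 40.43
Round up to the next whole number: n = 41 per group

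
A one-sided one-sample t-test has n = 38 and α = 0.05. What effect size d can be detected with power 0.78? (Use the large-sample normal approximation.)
d ≈ 0.39

Minimum detectable effect (one-sample t-test, normal approximation):
d = (z_α + z_β) / √n
d = (1.645 + 0.772) / √38
d = 2.417 / 6.164
d ≈ 0.39

By Cohen's convention (0.2 small / 0.5 medium / 0.8 large): small effect.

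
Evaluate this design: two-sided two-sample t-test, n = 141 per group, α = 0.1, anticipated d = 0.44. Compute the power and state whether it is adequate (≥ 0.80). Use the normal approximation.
Power ≈ 0.98; the study is adequately powered (power ≥ 0.80)

Power calculation (two-sample t-test, normal approximation):
z_β = d · √(n/2) - z_{α/2}
z_β = 0.44 · √(141/2) - 1.645
z_β = 0.44 · 8.396 - 1.645
z_β = 2.050

Power = Φ(z_β) = Φ(2.050) ≈ 0.980

Effect size d = 0.44 is small by Cohen's convention (0.2/0.5/0.8).

Threshold: power ≥ 0.80 is conventionally adequate.
Power ≈ 0.98 → the study is adequately powered (power ≥ 0.80).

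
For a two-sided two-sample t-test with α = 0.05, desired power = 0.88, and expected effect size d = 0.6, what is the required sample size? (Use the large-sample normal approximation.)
n = 55 per group

Sample size formula (two-sample t-test, normal approximation):
n = 2 · ((z_{α/2} + z_β) / d)²

z_{α/2} = 1.960 (for α = 0.05, two-sided)
z_β = 1.175 (for power = 0.88)
d = 0.6

n = 2 · ((1.960 + 1.175) / 0.6)²
n = 2 · (5.225)²
n ≈ 54.60
Round up to the next whole number: n = 55 per group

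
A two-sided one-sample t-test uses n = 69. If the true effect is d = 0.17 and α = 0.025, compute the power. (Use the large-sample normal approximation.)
Power ≈ 0.20

Power calculation (one-sample t-test, normal approximation):
z_β = d · √n - z_{α/2}
z_β = 0.17 · √69 - 2.241
z_β = 0.17 · 8.307 - 2.241
z_β = -0.829

Power = Φ(z_β) = Φ(-0.829) ≈ 0.203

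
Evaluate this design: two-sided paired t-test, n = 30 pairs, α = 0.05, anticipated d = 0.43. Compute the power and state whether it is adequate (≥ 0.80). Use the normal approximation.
Power ≈ 0.65; the study is underpowered (power < 0.80)

Power calculation (paired t-test, normal approximation):
z_β = d · √n - z_{α/2}
z_β = 0.43 · √30 - 1.960
z_β = 0.43 · 5.477 - 1.960
z_β = 0.395

Power = Φ(z_β) = Φ(0.395) ≈ 0.654

Effect size d = 0.43 is small by Cohen's convention (0.2/0.5/0.8).

Threshold: power ≥ 0.80 is conventionally adequate.
Power ≈ 0.65 → the study is underpowered (power < 0.80).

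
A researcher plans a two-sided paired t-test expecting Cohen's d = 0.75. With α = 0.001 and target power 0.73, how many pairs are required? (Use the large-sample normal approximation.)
n = 28 pairs

Sample size formula (paired t-test, normal approximation):
n = ((z_{α/2} + z_β) / d)²

z_{α/2} = 3.291 (for α = 0.001, two-sided)
z_β = 0.613 (for power = 0.73)
d = 0.75

n = ((3.291 + 0.613) / 0.75)²
n = (5.205)²
n ≈ 27.09
Round up to the next whole number: n = 28 pairs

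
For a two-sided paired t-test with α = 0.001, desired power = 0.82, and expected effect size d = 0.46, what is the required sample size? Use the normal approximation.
n = 84 pairs

Sample size formula (paired t-test, normal approximation):
n = ((z_{α/2} + z_β) / d)²

z_{α/2} = 3.291 (for α = 0.001, two-sided)
z_β = 0.915 (for power = 0.82)
d = 0.46

n = ((3.291 + 0.915) / 0.46)²
n = (9.143)²
n ≈ 83.59
Round up to the next whole number: n = 84 pairs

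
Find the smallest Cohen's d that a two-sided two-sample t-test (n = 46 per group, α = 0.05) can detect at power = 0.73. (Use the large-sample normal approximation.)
d ≈ 0.54

Minimum detectable effect (two-sample t-test, normal approximation):
d = (z_{α/2} + z_β) / √(n/2)
d = (1.960 + 0.613) / √(46/2)
d = 2.573 / 4.796
d ≈ 0.54

By Cohen's convention (0.2 small / 0.5 medium / 0.8 large): medium effect.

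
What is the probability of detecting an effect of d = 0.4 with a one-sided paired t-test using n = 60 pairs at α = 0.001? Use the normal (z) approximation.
Power ≈ 0.50

Power calculation (paired t-test, normal approximation):
z_β = d · √n - z_α
z_β = 0.4 · √60 - 3.090
z_β = 0.4 · 7.746 - 3.090
z_β = 0.008

Power = Φ(z_β) = Φ(0.008) ≈ 0.503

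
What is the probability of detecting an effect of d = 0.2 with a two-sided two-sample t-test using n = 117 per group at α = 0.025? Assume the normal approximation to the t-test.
Power ≈ 0.24

Power calculation (two-sample t-test, normal approximation):
z_β = d · √(n/2) - z_{α/2}
z_β = 0.2 · √(117/2) - 2.241
z_β = 0.2 · 7.649 - 2.241
z_β = -0.712

Power = Φ(z_β) = Φ(-0.712) ≈ 0.238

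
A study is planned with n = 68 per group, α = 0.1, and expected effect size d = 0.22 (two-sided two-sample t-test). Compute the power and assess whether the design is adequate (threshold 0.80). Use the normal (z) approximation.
Power ≈ 0.36; the study is underpowered (power < 0.80)

Power calculation (two-sample t-test, normal approximation):
z_β = d · √(n/2) - z_{α/2}
z_β = 0.22 · √(68/2) - 1.645
z_β = 0.22 · 5.831 - 1.645
z_β = -0.362

Power = Φ(z_β) = Φ(-0.362) ≈ 0.359

Effect size d = 0.22 is small by Cohen's convention (0.2/0.5/0.8).

Threshold: power ≥ 0.80 is conventionally adequate.
Power ≈ 0.36 → the study is underpowered (power < 0.80).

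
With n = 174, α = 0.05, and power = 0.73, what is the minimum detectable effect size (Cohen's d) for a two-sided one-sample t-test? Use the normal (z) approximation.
d ≈ 0.20

Minimum detectable effect (one-sample t-test, normal approximation):
d = (z_{α/2} + z_β) / √n
d = (1.960 + 0.613) / √174
d = 2.573 / 13.191
d ≈ 0.20

By Cohen's convention (0.2 small / 0.5 medium / 0.8 large): small effect.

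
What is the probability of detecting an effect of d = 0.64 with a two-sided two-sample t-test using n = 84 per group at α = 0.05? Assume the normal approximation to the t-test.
Power ≈ 0.99

Power calculation (two-sample t-test, normal approximation):
z_β = d · √(n/2) - z_{α/2}
z_β = 0.64 · √(84/2) - 1.960
z_β = 0.64 · 6.481 - 1.960
z_β = 2.188

Power = Φ(z_β) = Φ(2.188) ≈ 0.986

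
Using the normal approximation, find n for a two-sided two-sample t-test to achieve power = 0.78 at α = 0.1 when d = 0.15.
n = 520 per group

Sample size formula (two-sample t-test, normal approximation):
n = 2 · ((z_{α/2} + z_β) / d)²

z_{α/2} = 1.645 (for α = 0.1, two-sided)
z_β = 0.772 (for power = 0.78)
d = 0.15

n = 2 · ((1.645 + 0.772) / 0.15)²
n = 2 · (16.113)²
n ≈ 519.26
Round up to the next whole number: n = 520 per group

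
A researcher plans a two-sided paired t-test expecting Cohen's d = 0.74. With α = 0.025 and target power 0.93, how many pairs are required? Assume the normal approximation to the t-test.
n = 26 pairs

Sample size formula (paired t-test, normal approximation):
n = ((z_{α/2} + z_β) / d)²

z_{α/2} = 2.241 (for α = 0.025, two-sided)
z_β = 1.476 (for power = 0.93)
d = 0.74

n = ((2.241 + 1.476) / 0.74)²
n = (5.023)²
n ≈ 25.23
Round up to the next whole number: n = 26 pairs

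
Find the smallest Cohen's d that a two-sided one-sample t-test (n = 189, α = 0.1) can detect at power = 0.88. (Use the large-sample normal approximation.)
d ≈ 0.21

Minimum detectable effect (one-sample t-test, normal approximation):
d = (z_{α/2} + z_β) / √n
d = (1.645 + 1.175) / √189
d = 2.820 / 13.748
d ≈ 0.21

By Cohen's convention (0.2 small / 0.5 medium / 0.8 large): small effect.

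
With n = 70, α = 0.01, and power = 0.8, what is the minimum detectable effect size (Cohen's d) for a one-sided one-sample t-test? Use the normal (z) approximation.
d ≈ 0.38

Minimum detectable effect (one-sample t-test, normal approximation):
d = (z_α + z_β) / √n
d = (2.326 + 0.842) / √70
d = 3.168 / 8.367
d ≈ 0.38

By Cohen's convention (0.2 small / 0.5 medium / 0.8 large): small effect.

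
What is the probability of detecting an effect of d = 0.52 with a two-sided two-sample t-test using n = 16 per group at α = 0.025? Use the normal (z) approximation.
Power ≈ 0.22

Power calculation (two-sample t-test, normal approximation):
z_β = d · √(n/2) - z_{α/2}
z_β = 0.52 · √(16/2) - 2.241
z_β = 0.52 · 2.828 - 2.241
z_β = -0.771

Power = Φ(z_β) = Φ(-0.771) ≈ 0.220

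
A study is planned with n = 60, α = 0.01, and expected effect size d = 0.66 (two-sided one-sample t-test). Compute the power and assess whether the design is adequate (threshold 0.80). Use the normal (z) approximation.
Power ≈ 0.99; the study is adequately powered (power ≥ 0.80)

Power calculation (one-sample t-test, normal approximation):
z_β = d · √n - z_{α/2}
z_β = 0.66 · √60 - 2.576
z_β = 0.66 · 7.746 - 2.576
z_β = 2.537

Power = Φ(z_β) = Φ(2.537) ≈ 0.994

Effect size d = 0.66 is medium by Cohen's convention (0.2/0.5/0.8).

Threshold: power ≥ 0.80 is conventionally adequate.
Power ≈ 0.99 → the study is adequately powered (power ≥ 0.80).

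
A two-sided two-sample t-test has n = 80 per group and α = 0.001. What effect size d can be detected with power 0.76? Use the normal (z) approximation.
d ≈ 0.63

Minimum detectable effect (two-sample t-test, normal approximation):
d = (z_{α/2} + z_β) / √(n/2)
d = (3.291 + 0.706) / √(80/2)
d = 3.997 / 6.325
d ≈ 0.63

By Cohen's convention (0.2 small / 0.5 medium / 0.8 large): medium effect.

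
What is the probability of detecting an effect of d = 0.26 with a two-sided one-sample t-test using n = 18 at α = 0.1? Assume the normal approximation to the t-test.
Power ≈ 0.29

Power calculation (one-sample t-test, normal approximation):
z_β = d · √n - z_{α/2}
z_β = 0.26 · √18 - 1.645
z_β = 0.26 · 4.243 - 1.645
z_β = -0.542

Power = Φ(z_β) = Φ(-0.542) ≈ 0.294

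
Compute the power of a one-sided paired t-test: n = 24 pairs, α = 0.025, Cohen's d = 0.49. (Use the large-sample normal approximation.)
Power ≈ 0.67

Power calculation (paired t-test, normal approximation):
z_β = d · √n - z_α
z_β = 0.49 · √24 - 1.960
z_β = 0.49 · 4.899 - 1.960
z_β = 0.441

Power = Φ(z_β) = Φ(0.441) ≈ 0.670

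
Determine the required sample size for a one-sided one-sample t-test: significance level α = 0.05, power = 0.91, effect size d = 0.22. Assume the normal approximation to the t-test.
n = 185

Sample size formula (one-sample t-test, normal approximation):
n = ((z_α + z_β) / d)²

z_α = 1.645 (for α = 0.05, one-sided)
z_β = 1.341 (for power = 0.91)
d = 0.22

n = ((1.645 + 1.341) / 0.22)²
n = (13.573)²
n ≈ 184.23
Round up to the next whole number: n = 185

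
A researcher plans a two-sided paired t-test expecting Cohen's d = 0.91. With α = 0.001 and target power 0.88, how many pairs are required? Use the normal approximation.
n = 25 pairs

Sample size formula (paired t-test, normal approximation):
n = ((z_{α/2} + z_β) / d)²

z_{α/2} = 3.291 (for α = 0.001, two-sided)
z_β = 1.175 (for power = 0.88)
d = 0.91

n = ((3.291 + 1.175) / 0.91)²
n = (4.908)²
n ≈ 24.09
Round up to the next whole number: n = 25 pairs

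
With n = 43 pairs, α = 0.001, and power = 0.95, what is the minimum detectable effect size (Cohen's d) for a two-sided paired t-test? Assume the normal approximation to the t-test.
d ≈ 0.75

Minimum detectable effect (paired t-test, normal approximation):
d = (z_{α/2} + z_β) / √n
d = (3.291 + 1.645) / √43
d = 4.935 / 6.557
d ≈ 0.75

By Cohen's convention (0.2 small / 0.5 medium / 0.8 large): medium effect.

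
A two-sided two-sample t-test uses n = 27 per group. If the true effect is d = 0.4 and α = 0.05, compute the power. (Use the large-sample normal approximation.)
Power ≈ 0.31

Power calculation (two-sample t-test, normal approximation):
z_β = d · √(n/2) - z_{α/2}
z_β = 0.4 · √(27/2) - 1.960
z_β = 0.4 · 3.674 - 1.960
z_β = -0.490

Power = Φ(z_β) = Φ(-0.490) ≈ 0.312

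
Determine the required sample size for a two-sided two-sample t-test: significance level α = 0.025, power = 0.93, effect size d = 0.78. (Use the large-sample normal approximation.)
n = 46 per group

Sample size formula (two-sample t-test, normal approximation):
n = 2 · ((z_{α/2} + z_β) / d)²

z_{α/2} = 2.241 (for α = 0.025, two-sided)
z_β = 1.476 (for power = 0.93)
d = 0.78

n = 2 · ((2.241 + 1.476) / 0.78)²
n = 2 · (4.765)²
n ≈ 45.41
Round up to the next whole number: n = 46 per group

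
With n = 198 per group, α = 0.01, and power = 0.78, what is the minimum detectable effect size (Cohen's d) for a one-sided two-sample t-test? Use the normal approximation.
d ≈ 0.31

Minimum detectable effect (two-sample t-test, normal approximation):
d = (z_α + z_β) / √(n/2)
d = (2.326 + 0.772) / √(198/2)
d = 3.099 / 9.950
d ≈ 0.31

By Cohen's convention (0.2 small / 0.5 medium / 0.8 large): small effect.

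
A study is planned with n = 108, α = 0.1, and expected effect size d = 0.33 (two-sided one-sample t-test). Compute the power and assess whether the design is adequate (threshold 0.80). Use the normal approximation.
Power ≈ 0.96; the study is adequately powered (power ≥ 0.80)

Power calculation (one-sample t-test, normal approximation):
z_β = d · √n - z_{α/2}
z_β = 0.33 · √108 - 1.645
z_β = 0.33 · 10.392 - 1.645
z_β = 1.785

Power = Φ(z_β) = Φ(1.785) ≈ 0.963

Effect size d = 0.33 is small by Cohen's convention (0.2/0.5/0.8).

Threshold: power ≥ 0.80 is conventionally adequate.
Power ≈ 0.96 → the study is adequately powered (power ≥ 0.80).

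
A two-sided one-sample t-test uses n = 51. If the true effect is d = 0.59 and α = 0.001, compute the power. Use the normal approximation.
Power ≈ 0.82

Power calculation (one-sample t-test, normal approximation):
z_β = d · √n - z_{α/2}
z_β = 0.59 · √51 - 3.291
z_β = 0.59 · 7.141 - 3.291
z_β = 0.923

Power = Φ(z_β) = Φ(0.923) ≈ 0.822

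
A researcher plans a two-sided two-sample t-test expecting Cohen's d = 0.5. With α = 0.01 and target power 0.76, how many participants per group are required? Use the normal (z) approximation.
n = 87 per group

Sample size formula (two-sample t-test, normal approximation):
n = 2 · ((z_{α/2} + z_β) / d)²

z_{α/2} = 2.576 (for α = 0.01, two-sided)
z_β = 0.706 (for power = 0.76)
d = 0.5

n = 2 · ((2.576 + 0.706) / 0.5)²
n = 2 · (6.564)²
n ≈ 86.17
Round up to the next whole number: n = 87 per group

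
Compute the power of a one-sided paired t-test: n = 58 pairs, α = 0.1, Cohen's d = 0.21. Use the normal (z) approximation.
Power ≈ 0.62

Power calculation (paired t-test, normal approximation):
z_β = d · √n - z_α
z_β = 0.21 · √58 - 1.282
z_β = 0.21 · 7.616 - 1.282
z_β = 0.318

Power = Φ(z_β) = Φ(0.318) ≈ 0.625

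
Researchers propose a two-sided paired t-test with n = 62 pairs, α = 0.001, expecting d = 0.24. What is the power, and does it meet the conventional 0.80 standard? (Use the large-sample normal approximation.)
Power ≈ 0.08; the study is underpowered (power < 0.80)

Power calculation (paired t-test, normal approximation):
z_β = d · √n - z_{α/2}
z_β = 0.24 · √62 - 3.291
z_β = 0.24 · 7.874 - 3.291
z_β = -1.401

Power = Φ(z_β) = Φ(-1.401) ≈ 0.081

Effect size d = 0.24 is small by Cohen's convention (0.2/0.5/0.8).

Threshold: power ≥ 0.80 is conventionally adequate.
Power ≈ 0.08 → the study is underpowered (power < 0.80).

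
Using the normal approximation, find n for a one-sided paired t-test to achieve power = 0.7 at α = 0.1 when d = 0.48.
n = 15 pairs

Sample size formula (paired t-test, normal approximation):
n = ((z_α + z_β) / d)²

z_α = 1.282 (for α = 0.1, one-sided)
z_β = 0.524 (for power = 0.7)
d = 0.48

n = ((1.282 + 0.524) / 0.48)²
n = (3.763)²
n ≈ 14.16
Round up to the next whole number: n = 15 pairs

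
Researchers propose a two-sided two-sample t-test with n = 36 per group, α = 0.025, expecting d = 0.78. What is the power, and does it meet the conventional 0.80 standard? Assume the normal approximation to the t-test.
Power ≈ 0.86; the study is adequately powered (power ≥ 0.80)

Power calculation (two-sample t-test, normal approximation):
z_β = d · √(n/2) - z_{α/2}
z_β = 0.78 · √(36/2) - 2.241
z_β = 0.78 · 4.243 - 2.241
z_β = 1.068

Power = Φ(z_β) = Φ(1.068) ≈ 0.857

Effect size d = 0.78 is medium by Cohen's convention (0.2/0.5/0.8).

Threshold: power ≥ 0.80 is conventionally adequate.
Power ≈ 0.86 → the study is adequately powered (power ≥ 0.80).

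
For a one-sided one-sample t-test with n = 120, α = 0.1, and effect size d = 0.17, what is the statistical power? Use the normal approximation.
Power ≈ 0.72

Power calculation (one-sample t-test, normal approximation):
z_β = d · √n - z_α
z_β = 0.17 · √120 - 1.282
z_β = 0.17 · 10.954 - 1.282
z_β = 0.581

Power = Φ(z_β) = Φ(0.581) ≈ 0.719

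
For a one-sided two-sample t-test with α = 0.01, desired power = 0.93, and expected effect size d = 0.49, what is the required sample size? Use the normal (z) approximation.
n = 121 per group

Sample size formula (two-sample t-test, normal approximation):
n = 2 · ((z_α + z_β) / d)²

z_α = 2.326 (for α = 0.01, one-sided)
z_β = 1.476 (for power = 0.93)
d = 0.49

n = 2 · ((2.326 + 1.476) / 0.49)²
n = 2 · (7.759)²
n ≈ 120.40
Round up to the next whole number: n = 121 per group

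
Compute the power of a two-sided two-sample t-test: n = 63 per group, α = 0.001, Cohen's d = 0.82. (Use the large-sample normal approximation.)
Power ≈ 0.91

Power calculation (two-sample t-test, normal approximation):
z_β = d · √(n/2) - z_{α/2}
z_β = 0.82 · √(63/2) - 3.291
z_β = 0.82 · 5.612 - 3.291
z_β = 1.312

Power = Φ(z_β) = Φ(1.312) ≈ 0.905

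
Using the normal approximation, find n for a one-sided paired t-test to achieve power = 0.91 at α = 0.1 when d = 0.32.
n = 68 pairs

Sample size formula (paired t-test, normal approximation):
n = ((z_α + z_β) / d)²

z_α = 1.282 (for α = 0.1, one-sided)
z_β = 1.341 (for power = 0.91)
d = 0.32

n = ((1.282 + 1.341) / 0.32)²
n = (8.197)²
n ≈ 67.19
Round up to the next whole number: n = 68 pairs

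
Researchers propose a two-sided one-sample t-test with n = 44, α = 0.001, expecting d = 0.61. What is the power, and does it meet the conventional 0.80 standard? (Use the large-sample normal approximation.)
Power ≈ 0.78; the study is underpowered (power < 0.80)

Power calculation (one-sample t-test, normal approximation):
z_β = d · √n - z_{α/2}
z_β = 0.61 · √44 - 3.291
z_β = 0.61 · 6.633 - 3.291
z_β = 0.756

Power = Φ(z_β) = Φ(0.756) ≈ 0.775

Effect size d = 0.61 is medium by Cohen's convention (0.2/0.5/0.8).

Threshold: power ≥ 0.80 is conventionally adequate.
Power ≈ 0.78 → the study is underpowered (power < 0.80).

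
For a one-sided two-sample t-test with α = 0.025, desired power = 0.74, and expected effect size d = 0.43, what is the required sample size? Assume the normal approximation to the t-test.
n = 74 per group

Sample size formula (two-sample t-test, normal approximation):
n = 2 · ((z_α + z_β) / d)²

z_α = 1.960 (for α = 0.025, one-sided)
z_β = 0.643 (for power = 0.74)
d = 0.43

n = 2 · ((1.960 + 0.643) / 0.43)²
n = 2 · (6.053)²
n ≈ 73.28
Round up to the next whole number: n = 74 per group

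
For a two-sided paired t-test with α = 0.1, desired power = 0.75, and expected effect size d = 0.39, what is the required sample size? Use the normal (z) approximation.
n = 36 pairs

Sample size formula (paired t-test, normal approximation):
n = ((z_{α/2} + z_β) / d)²

z_{α/2} = 1.645 (for α = 0.1, two-sided)
z_β = 0.674 (for power = 0.75)
d = 0.39

n = ((1.645 + 0.674) / 0.39)²
n = (5.946)²
n ≈ 35.35
Round up to the next whole number: n = 36 pairs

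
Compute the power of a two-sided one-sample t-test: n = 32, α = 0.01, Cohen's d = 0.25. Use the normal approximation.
Power ≈ 0.12

Power calculation (one-sample t-test, normal approximation):
z_β = d · √n - z_{α/2}
z_β = 0.25 · √32 - 2.576
z_β = 0.25 · 5.657 - 2.576
z_β = -1.162

Power = Φ(z_β) = Φ(-1.162) ≈ 0.123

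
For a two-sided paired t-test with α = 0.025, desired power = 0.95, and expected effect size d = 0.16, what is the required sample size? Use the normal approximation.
n = 590 pairs

Sample size formula (paired t-test, normal approximation):
n = ((z_{α/2} + z_β) / d)²

z_{α/2} = 2.241 (for α = 0.025, two-sided)
z_β = 1.645 (for power = 0.95)
d = 0.16

n = ((2.241 + 1.645) / 0.16)²
n = (24.288)²
n ≈ 589.91
Round up to the next whole number: n = 590 pairs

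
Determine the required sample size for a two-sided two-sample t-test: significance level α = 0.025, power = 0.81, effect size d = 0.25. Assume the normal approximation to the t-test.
n = 312 per group

Sample size formula (two-sample t-test, normal approximation):
n = 2 · ((z_{α/2} + z_β) / d)²

z_{α/2} = 2.241 (for α = 0.025, two-sided)
z_β = 0.878 (for power = 0.81)
d = 0.25

n = 2 · ((2.241 + 0.878) / 0.25)²
n = 2 · (12.476)²
n ≈ 311.30
Round up to the next whole number: n = 312 per group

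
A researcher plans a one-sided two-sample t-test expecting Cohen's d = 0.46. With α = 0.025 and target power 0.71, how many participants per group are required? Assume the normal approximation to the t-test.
n = 60 per group

Sample size formula (two-sample t-test, normal approximation):
n = 2 · ((z_α + z_β) / d)²

z_α = 1.960 (for α = 0.025, one-sided)
z_β = 0.553 (for power = 0.71)
d = 0.46

n = 2 · ((1.960 + 0.553) / 0.46)²
n = 2 · (5.463)²
n ≈ 59.69
Round up to the next whole number: n = 60 per group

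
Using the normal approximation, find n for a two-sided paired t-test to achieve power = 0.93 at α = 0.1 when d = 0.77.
n = 17 pairs

Sample size formula (paired t-test, normal approximation):
n = ((z_{α/2} + z_β) / d)²

z_{α/2} = 1.645 (for α = 0.1, two-sided)
z_β = 1.476 (for power = 0.93)
d = 0.77

n = ((1.645 + 1.476) / 0.77)²
n = (4.053)²
n ≈ 16.43
Round up to the next whole number: n = 17 pairs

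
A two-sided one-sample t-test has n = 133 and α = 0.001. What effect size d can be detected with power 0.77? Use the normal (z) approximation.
d ≈ 0.35

Minimum detectable effect (one-sample t-test, normal approximation):
d = (z_{α/2} + z_β) / √n
d = (3.291 + 0.739) / √133
d = 4.029 / 11.533
d ≈ 0.35

By Cohen's convention (0.2 small / 0.5 medium / 0.8 large): small effect.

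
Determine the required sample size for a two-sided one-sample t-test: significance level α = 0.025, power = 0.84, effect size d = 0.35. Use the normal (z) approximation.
n = 86

Sample size formula (one-sample t-test, normal approximation):
n = ((z_{α/2} + z_β) / d)²

z_{α/2} = 2.241 (for α = 0.025, two-sided)
z_β = 0.994 (for power = 0.84)
d = 0.35

n = ((2.241 + 0.994) / 0.35)²
n = (9.243)²
n ≈ 85.43
Round up to the next whole number: n = 86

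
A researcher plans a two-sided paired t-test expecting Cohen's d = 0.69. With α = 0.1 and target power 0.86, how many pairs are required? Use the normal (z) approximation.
n = 16 pairs

Sample size formula (paired t-test, normal approximation):
n = ((z_{α/2} + z_β) / d)²

z_{α/2} = 1.645 (for α = 0.1, two-sided)
z_β = 1.080 (for power = 0.86)
d = 0.69

n = ((1.645 + 1.080) / 0.69)²
n = (3.949)²
n ≈ 15.59
Round up to the next whole number: n = 16 pairs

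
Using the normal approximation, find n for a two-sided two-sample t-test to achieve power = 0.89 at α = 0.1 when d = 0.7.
n = 34 per group

Sample size formula (two-sample t-test, normal approximation):
n = 2 · ((z_{α/2} + z_β) / d)²

z_{α/2} = 1.645 (for α = 0.1, two-sided)
z_β = 1.227 (for power = 0.89)
d = 0.7

n = 2 · ((1.645 + 1.227) / 0.7)²
n = 2 · (4.103)²
n ≈ 33.67
Round up to the next whole number: n = 34 per group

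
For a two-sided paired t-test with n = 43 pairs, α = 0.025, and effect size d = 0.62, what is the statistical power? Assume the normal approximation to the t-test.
Power ≈ 0.97

Power calculation (paired t-test, normal approximation):
z_β = d · √n - z_{α/2}
z_β = 0.62 · √43 - 2.241
z_β = 0.62 · 6.557 - 2.241
z_β = 1.824

Power = Φ(z_β) = Φ(1.824) ≈ 0.966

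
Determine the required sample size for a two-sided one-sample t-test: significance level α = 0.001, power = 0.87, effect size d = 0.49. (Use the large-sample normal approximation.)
n = 82

Sample size formula (one-sample t-test, normal approximation):
n = ((z_{α/2} + z_β) / d)²

z_{α/2} = 3.291 (for α = 0.001, two-sided)
z_β = 1.126 (for power = 0.87)
d = 0.49

n = ((3.291 + 1.126) / 0.49)²
n = (9.014)²
n ≈ 81.25
Round up to the next whole number: n = 82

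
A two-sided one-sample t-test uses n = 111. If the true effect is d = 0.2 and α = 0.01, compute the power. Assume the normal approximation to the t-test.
Power ≈ 0.32

Power calculation (one-sample t-test, normal approximation):
z_β = d · √n - z_{α/2}
z_β = 0.2 · √111 - 2.576
z_β = 0.2 · 10.536 - 2.576
z_β = -0.469

Power = Φ(z_β) = Φ(-0.469) ≈ 0.320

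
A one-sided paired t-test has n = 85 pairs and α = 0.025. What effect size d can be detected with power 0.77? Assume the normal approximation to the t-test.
d ≈ 0.29

Minimum detectable effect (paired t-test, normal approximation):
d = (z_α + z_β) / √n
d = (1.960 + 0.739) / √85
d = 2.699 / 9.220
d ≈ 0.29

By Cohen's convention (0.2 small / 0.5 medium / 0.8 large): small effect.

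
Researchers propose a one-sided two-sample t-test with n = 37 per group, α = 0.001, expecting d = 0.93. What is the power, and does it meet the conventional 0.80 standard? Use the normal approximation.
Power ≈ 0.82; the study is adequately powered (power ≥ 0.80)

Power calculation (two-sample t-test, normal approximation):
z_β = d · √(n/2) - z_α
z_β = 0.93 · √(37/2) - 3.090
z_β = 0.93 · 4.301 - 3.090
z_β = 0.910

Power = Φ(z_β) = Φ(0.910) ≈ 0.819

Effect size d = 0.93 is large by Cohen's convention (0.2/0.5/0.8).

Threshold: power ≥ 0.80 is conventionally adequate.
Power ≈ 0.82 → the study is adequately powered (power ≥ 0.80).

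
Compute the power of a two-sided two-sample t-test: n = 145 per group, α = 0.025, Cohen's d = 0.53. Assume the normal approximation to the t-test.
Power ≈ 0.99

Power calculation (two-sample t-test, normal approximation):
z_β = d · √(n/2) - z_{α/2}
z_β = 0.53 · √(145/2) - 2.241
z_β = 0.53 · 8.515 - 2.241
z_β = 2.271

Power = Φ(z_β) = Φ(2.271) ≈ 0.988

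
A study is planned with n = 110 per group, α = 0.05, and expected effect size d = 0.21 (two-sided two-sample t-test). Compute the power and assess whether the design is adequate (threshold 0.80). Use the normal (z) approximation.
Power ≈ 0.34; the study is underpowered (power < 0.80)

Power calculation (two-sample t-test, normal approximation):
z_β = d · √(n/2) - z_{α/2}
z_β = 0.21 · √(110/2) - 1.960
z_β = 0.21 · 7.416 - 1.960
z_β = -0.403

Power = Φ(z_β) = Φ(-0.403) ≈ 0.344

Effect size d = 0.21 is small by Cohen's convention (0.2/0.5/0.8).

Threshold: power ≥ 0.80 is conventionally adequate.
Power ≈ 0.34 → the study is underpowered (power < 0.80).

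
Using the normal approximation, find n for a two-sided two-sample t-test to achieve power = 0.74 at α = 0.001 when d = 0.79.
n = 50 per group

Sample size formula (two-sample t-test, normal approximation):
n = 2 · ((z_{α/2} + z_β) / d)²

z_{α/2} = 3.291 (for α = 0.001, two-sided)
z_β = 0.643 (for power = 0.74)
d = 0.79

n = 2 · ((3.291 + 0.643) / 0.79)²
n = 2 · (4.980)²
n ≈ 49.60
Round up to the next whole number: n = 50 per group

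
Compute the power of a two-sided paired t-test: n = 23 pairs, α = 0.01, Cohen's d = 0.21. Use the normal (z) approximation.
Power ≈ 0.06

Power calculation (paired t-test, normal approximation):
z_β = d · √n - z_{α/2}
z_β = 0.21 · √23 - 2.576
z_β = 0.21 · 4.796 - 2.576
z_β = -1.569

Power = Φ(z_β) = Φ(-1.569) ≈ 0.058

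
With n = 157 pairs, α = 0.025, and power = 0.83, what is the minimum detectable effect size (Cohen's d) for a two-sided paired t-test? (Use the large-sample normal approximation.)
d ≈ 0.26

Minimum detectable effect (paired t-test, normal approximation):
d = (z_{α/2} + z_β) / √n
d = (2.241 + 0.954) / √157
d = 3.196 / 12.530
d ≈ 0.26

By Cohen's convention (0.2 small / 0.5 medium / 0.8 large): small effect.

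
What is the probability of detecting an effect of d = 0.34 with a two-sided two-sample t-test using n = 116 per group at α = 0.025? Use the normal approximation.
Power ≈ 0.64

Power calculation (two-sample t-test, normal approximation):
z_β = d · √(n/2) - z_{α/2}
z_β = 0.34 · √(116/2) - 2.241
z_β = 0.34 · 7.616 - 2.241
z_β = 0.348

Power = Φ(z_β) = Φ(0.348) ≈ 0.636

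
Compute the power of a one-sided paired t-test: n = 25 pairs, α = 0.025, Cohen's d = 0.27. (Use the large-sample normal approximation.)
Power ≈ 0.27

Power calculation (paired t-test, normal approximation):
z_β = d · √n - z_α
z_β = 0.27 · √25 - 1.960
z_β = 0.27 · 5.000 - 1.960
z_β = -0.610

Power = Φ(z_β) = Φ(-0.610) ≈ 0.271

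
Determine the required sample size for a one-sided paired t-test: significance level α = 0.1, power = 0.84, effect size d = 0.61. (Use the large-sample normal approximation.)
n = 14 pairs

Sample size formula (paired t-test, normal approximation):
n = ((z_α + z_β) / d)²

z_α = 1.282 (for α = 0.1, one-sided)
z_β = 0.994 (for power = 0.84)
d = 0.61

n = ((1.282 + 0.994) / 0.61)²
n = (3.731)²
n ≈ 13.92
Round up to the next whole number: n = 14 pairs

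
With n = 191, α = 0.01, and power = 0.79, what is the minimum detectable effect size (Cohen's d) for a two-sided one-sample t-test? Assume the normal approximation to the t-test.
d ≈ 0.24

Minimum detectable effect (one-sample t-test, normal approximation):
d = (z_{α/2} + z_β) / √n
d = (2.576 + 0.806) / √191
d = 3.382 / 13.820
d ≈ 0.24

By Cohen's convention (0.2 small / 0.5 medium / 0.8 large): small effect.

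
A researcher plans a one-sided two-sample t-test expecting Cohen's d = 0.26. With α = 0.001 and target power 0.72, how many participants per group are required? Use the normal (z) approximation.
n = 400 per group

Sample size formula (two-sample t-test, normal approximation):
n = 2 · ((z_α + z_β) / d)²

z_α = 3.090 (for α = 0.001, one-sided)
z_β = 0.583 (for power = 0.72)
d = 0.26

n = 2 · ((3.090 + 0.583) / 0.26)²
n = 2 · (14.127)²
n ≈ 399.14
Round up to the next whole number: n = 400 per group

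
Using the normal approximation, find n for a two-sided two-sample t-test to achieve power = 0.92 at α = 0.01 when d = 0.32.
n = 310 per group

Sample size formula (two-sample t-test, normal approximation):
n = 2 · ((z_{α/2} + z_β) / d)²

z_{α/2} = 2.576 (for α = 0.01, two-sided)
z_β = 1.405 (for power = 0.92)
d = 0.32

n = 2 · ((2.576 + 1.405) / 0.32)²
n = 2 · (12.441)²
n ≈ 309.56
Round up to the next whole number: n = 310 per group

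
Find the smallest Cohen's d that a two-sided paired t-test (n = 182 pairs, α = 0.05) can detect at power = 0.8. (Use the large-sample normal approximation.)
d ≈ 0.21

Minimum detectable effect (paired t-test, normal approximation):
d = (z_{α/2} + z_β) / √n
d = (1.960 + 0.842) / √182
d = 2.802 / 13.491
d ≈ 0.21

By Cohen's convention (0.2 small / 0.5 medium / 0.8 large): small effect.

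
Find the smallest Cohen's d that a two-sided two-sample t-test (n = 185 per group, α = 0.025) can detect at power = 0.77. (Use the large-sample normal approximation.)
d ≈ 0.31

Minimum detectable effect (two-sample t-test, normal approximation):
d = (z_{α/2} + z_β) / √(n/2)
d = (2.241 + 0.739) / √(185/2)
d = 2.980 / 9.618
d ≈ 0.31

By Cohen's convention (0.2 small / 0.5 medium / 0.8 large): small effect.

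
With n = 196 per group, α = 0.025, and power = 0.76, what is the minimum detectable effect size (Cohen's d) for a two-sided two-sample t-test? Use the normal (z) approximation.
d ≈ 0.30

Minimum detectable effect (two-sample t-test, normal approximation):
d = (z_{α/2} + z_β) / √(n/2)
d = (2.241 + 0.706) / √(196/2)
d = 2.948 / 9.899
d ≈ 0.30

By Cohen's convention (0.2 small / 0.5 medium / 0.8 large): small effect.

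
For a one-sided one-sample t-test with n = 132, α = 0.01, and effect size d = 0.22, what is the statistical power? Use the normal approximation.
Power ≈ 0.58

Power calculation (one-sample t-test, normal approximation):
z_β = d · √n - z_α
z_β = 0.22 · √132 - 2.326
z_β = 0.22 · 11.489 - 2.326
z_β = 0.201

Power = Φ(z_β) = Φ(0.201) ≈ 0.580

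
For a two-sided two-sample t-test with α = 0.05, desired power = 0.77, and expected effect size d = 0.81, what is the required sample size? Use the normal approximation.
n = 23 per group

Sample size formula (two-sample t-test, normal approximation):
n = 2 · ((z_{α/2} + z_β) / d)²

z_{α/2} = 1.960 (for α = 0.05, two-sided)
z_β = 0.739 (for power = 0.77)
d = 0.81

n = 2 · ((1.960 + 0.739) / 0.81)²
n = 2 · (3.332)²
n ≈ 22.20
Round up to the next whole number: n = 23 per group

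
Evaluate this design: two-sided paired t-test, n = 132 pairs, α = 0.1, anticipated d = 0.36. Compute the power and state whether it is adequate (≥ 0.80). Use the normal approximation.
Power ≈ 0.99; the study is adequately powered (power ≥ 0.80)

Power calculation (paired t-test, normal approximation):
z_β = d · √n - z_{α/2}
z_β = 0.36 · √132 - 1.645
z_β = 0.36 · 11.489 - 1.645
z_β = 2.491

Power = Φ(z_β) = Φ(2.491) ≈ 0.994

Effect size d = 0.36 is small by Cohen's convention (0.2/0.5/0.8).

Threshold: power ≥ 0.80 is conventionally adequate.
Power ≈ 0.99 → the study is adequately powered (power ≥ 0.80).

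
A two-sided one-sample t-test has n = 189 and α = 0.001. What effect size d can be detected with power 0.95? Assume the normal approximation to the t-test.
d ≈ 0.36

Minimum detectable effect (one-sample t-test, normal approximation):
d = (z_{α/2} + z_β) / √n
d = (3.291 + 1.645) / √189
d = 4.935 / 13.748
d ≈ 0.36

By Cohen's convention (0.2 small / 0.5 medium / 0.8 large): small effect.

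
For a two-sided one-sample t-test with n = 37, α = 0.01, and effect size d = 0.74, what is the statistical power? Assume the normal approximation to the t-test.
Power ≈ 0.97

Power calculation (one-sample t-test, normal approximation):
z_β = d · √n - z_{α/2}
z_β = 0.74 · √37 - 2.576
z_β = 0.74 · 6.083 - 2.576
z_β = 1.925

Power = Φ(z_β) = Φ(1.925) ≈ 0.973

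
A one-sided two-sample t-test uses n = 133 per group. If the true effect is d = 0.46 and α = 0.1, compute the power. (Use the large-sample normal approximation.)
Power ≈ 0.99

Power calculation (two-sample t-test, normal approximation):
z_β = d · √(n/2) - z_α
z_β = 0.46 · √(133/2) - 1.282
z_β = 0.46 · 8.155 - 1.282
z_β = 2.470

Power = Φ(z_β) = Φ(2.470) ≈ 0.993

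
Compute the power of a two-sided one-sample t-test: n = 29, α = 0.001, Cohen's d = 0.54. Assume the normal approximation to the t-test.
Power ≈ 0.35

Power calculation (one-sample t-test, normal approximation):
z_β = d · √n - z_{α/2}
z_β = 0.54 · √29 - 3.291
z_β = 0.54 · 5.385 - 3.291
z_β = -0.383

Power = Φ(z_β) = Φ(-0.383) ≈ 0.351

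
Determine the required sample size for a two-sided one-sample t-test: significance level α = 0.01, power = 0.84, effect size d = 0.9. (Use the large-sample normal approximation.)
n = 16

Sample size formula (one-sample t-test, normal approximation):
n = ((z_{α/2} + z_β) / d)²

z_{α/2} = 2.576 (for α = 0.01, two-sided)
z_β = 0.994 (for power = 0.84)
d = 0.9

n = ((2.576 + 0.994) / 0.9)²
n = (3.967)²
n ≈ 15.74
Round up to the next whole number: n = 16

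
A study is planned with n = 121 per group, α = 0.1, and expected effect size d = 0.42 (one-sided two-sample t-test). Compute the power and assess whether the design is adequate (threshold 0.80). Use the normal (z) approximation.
Power ≈ 0.98; the study is adequately powered (power ≥ 0.80)

Power calculation (two-sample t-test, normal approximation):
z_β = d · √(n/2) - z_α
z_β = 0.42 · √(121/2) - 1.282
z_β = 0.42 · 7.778 - 1.282
z_β = 1.985

Power = Φ(z_β) = Φ(1.985) ≈ 0.976

Effect size d = 0.42 is small by Cohen's convention (0.2/0.5/0.8).

Threshold: power ≥ 0.80 is conventionally adequate.
Power ≈ 0.98 → the study is adequately powered (power ≥ 0.80).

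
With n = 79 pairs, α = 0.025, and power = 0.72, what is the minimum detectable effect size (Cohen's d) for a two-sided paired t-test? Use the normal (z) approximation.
d ≈ 0.32

Minimum detectable effect (paired t-test, normal approximation):
d = (z_{α/2} + z_β) / √n
d = (2.241 + 0.583) / √79
d = 2.824 / 8.888
d ≈ 0.32

By Cohen's convention (0.2 small / 0.5 medium / 0.8 large): small effect.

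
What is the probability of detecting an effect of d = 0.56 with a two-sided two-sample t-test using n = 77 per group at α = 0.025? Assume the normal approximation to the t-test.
Power ≈ 0.89

Power calculation (two-sample t-test, normal approximation):
z_β = d · √(n/2) - z_{α/2}
z_β = 0.56 · √(77/2) - 2.241
z_β = 0.56 · 6.205 - 2.241
z_β = 1.233

Power = Φ(z_β) = Φ(1.233) ≈ 0.891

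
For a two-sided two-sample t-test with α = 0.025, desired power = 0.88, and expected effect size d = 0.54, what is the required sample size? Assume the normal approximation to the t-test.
n = 81 per group

Sample size formula (two-sample t-test, normal approximation):
n = 2 · ((z_{α/2} + z_β) / d)²

z_{α/2} = 2.241 (for α = 0.025, two-sided)
z_β = 1.175 (for power = 0.88)
d = 0.54

n = 2 · ((2.241 + 1.175) / 0.54)²
n = 2 · (6.326)²
n ≈ 80.04
Round up to the next whole number: n = 81 per group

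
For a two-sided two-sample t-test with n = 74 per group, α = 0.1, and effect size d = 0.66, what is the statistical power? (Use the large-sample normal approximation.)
Power ≈ 0.99

Power calculation (two-sample t-test, normal approximation):
z_β = d · √(n/2) - z_{α/2}
z_β = 0.66 · √(74/2) - 1.645
z_β = 0.66 · 6.083 - 1.645
z_β = 2.370

Power = Φ(z_β) = Φ(2.370) ≈ 0.991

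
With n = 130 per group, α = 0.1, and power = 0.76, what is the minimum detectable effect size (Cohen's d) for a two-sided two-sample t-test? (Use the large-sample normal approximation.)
d ≈ 0.29

Minimum detectable effect (two-sample t-test, normal approximation):
d = (z_{α/2} + z_β) / √(n/2)
d = (1.645 + 0.706) / √(130/2)
d = 2.351 / 8.062
d ≈ 0.29

By Cohen's convention (0.2 small / 0.5 medium / 0.8 large): small effect.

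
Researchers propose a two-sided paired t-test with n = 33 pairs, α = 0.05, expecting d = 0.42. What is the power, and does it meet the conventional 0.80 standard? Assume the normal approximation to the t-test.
Power ≈ 0.67; the study is underpowered (power < 0.80)

Power calculation (paired t-test, normal approximation):
z_β = d · √n - z_{α/2}
z_β = 0.42 · √33 - 1.960
z_β = 0.42 · 5.745 - 1.960
z_β = 0.453

Power = Φ(z_β) = Φ(0.453) ≈ 0.675

Effect size d = 0.42 is small by Cohen's convention (0.2/0.5/0.8).

Threshold: power ≥ 0.80 is conventionally adequate.
Power ≈ 0.67 → the study is underpowered (power < 0.80).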